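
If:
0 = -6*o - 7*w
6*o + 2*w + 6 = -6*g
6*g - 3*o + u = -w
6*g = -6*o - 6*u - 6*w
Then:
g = -28/53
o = -35/53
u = 33/53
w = 30/53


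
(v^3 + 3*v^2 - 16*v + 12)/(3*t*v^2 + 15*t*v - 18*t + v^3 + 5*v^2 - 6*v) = (v - 2)/(3*t + v)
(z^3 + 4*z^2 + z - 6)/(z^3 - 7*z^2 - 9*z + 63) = (z^2 + z - 2)/(z^2 - 10*z + 21)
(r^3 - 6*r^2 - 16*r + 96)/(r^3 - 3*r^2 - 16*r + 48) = (r - 6)/(r - 3)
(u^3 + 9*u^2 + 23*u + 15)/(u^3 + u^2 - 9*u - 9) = (u + 5)/(u - 3)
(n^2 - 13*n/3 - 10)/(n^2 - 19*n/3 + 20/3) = (3*n^2 - 13*n - 30)/(3*n^2 - 19*n + 20)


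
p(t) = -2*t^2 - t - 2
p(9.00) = -173.00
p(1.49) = -7.93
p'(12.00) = -49.00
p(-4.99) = -46.81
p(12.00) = -302.00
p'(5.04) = -21.16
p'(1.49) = -6.96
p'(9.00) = -37.00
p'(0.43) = -2.72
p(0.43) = -2.80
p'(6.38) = -26.52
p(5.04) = -57.84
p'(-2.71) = 9.84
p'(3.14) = -13.56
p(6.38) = -89.79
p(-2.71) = -13.98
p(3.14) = -24.86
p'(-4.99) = 18.96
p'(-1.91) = 6.64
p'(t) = -4*t - 1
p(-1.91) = -7.39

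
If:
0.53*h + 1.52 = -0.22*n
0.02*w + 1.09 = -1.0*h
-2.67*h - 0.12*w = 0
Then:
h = -1.96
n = -2.18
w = 43.70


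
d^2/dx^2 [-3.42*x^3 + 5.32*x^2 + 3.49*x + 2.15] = 10.64 - 20.52*x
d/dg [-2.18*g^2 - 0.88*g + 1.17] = -4.36*g - 0.88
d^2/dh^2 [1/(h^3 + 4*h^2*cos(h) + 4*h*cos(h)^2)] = 4*(h^3*cos(h) - 8*h^2*sin(h) - 2*h^2*cos(2*h) + 7*h^2 - 2*h*sin(2*h) + 4*h*cos(h) + cos(2*h) + 1)/(h^3*(h + 2*cos(h))^4)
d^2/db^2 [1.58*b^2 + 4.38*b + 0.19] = 3.16000000000000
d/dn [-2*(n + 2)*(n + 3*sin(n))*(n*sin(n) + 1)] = -2*(n + 2)*(n + 3*sin(n))*(n*cos(n) + sin(n)) - 2*(n + 2)*(n*sin(n) + 1)*(3*cos(n) + 1) - 2*(n + 3*sin(n))*(n*sin(n) + 1)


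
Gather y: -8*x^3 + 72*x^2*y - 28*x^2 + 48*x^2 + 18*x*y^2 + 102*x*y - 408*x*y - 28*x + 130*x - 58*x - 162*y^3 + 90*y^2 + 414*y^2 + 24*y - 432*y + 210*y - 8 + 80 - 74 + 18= -8*x^3 + 20*x^2 + 44*x - 162*y^3 + y^2*(18*x + 504) + y*(72*x^2 - 306*x - 198) + 16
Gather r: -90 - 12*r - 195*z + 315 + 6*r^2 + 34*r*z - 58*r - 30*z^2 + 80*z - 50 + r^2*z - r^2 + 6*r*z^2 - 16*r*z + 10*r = r^2*(z + 5) + r*(6*z^2 + 18*z - 60) - 30*z^2 - 115*z + 175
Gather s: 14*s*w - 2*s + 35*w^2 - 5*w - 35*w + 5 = s*(14*w - 2) + 35*w^2 - 40*w + 5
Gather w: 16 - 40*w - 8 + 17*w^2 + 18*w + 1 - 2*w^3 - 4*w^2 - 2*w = -2*w^3 + 13*w^2 - 24*w + 9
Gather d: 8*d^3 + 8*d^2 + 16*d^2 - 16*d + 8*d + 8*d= 8*d^3 + 24*d^2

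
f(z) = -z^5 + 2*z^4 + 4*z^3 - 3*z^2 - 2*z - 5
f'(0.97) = 6.35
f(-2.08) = 26.55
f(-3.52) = 637.85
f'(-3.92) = -1456.60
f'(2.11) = 14.81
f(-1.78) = 4.44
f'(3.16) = -147.26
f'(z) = -5*z^4 + 8*z^3 + 12*z^2 - 6*z - 2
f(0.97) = -5.20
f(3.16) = -30.72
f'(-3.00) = -497.00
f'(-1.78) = -48.61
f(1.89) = 8.91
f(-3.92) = 1113.66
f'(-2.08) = -103.18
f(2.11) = 12.82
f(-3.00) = 271.00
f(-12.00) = 282979.00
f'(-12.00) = -115706.00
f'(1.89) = 19.74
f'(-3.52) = -948.72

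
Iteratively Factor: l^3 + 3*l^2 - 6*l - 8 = (l + 4)*(l^2 - l - 2) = (l - 2)*(l + 4)*(l + 1)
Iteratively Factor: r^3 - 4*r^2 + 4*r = (r - 2)*(r^2 - 2*r) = (r - 2)^2*(r)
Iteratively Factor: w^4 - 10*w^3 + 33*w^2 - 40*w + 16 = (w - 1)*(w^3 - 9*w^2 + 24*w - 16) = (w - 4)*(w - 1)*(w^2 - 5*w + 4) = (w - 4)*(w - 1)^2*(w - 4)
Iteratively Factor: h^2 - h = (h)*(h - 1)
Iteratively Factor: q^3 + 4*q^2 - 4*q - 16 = (q + 2)*(q^2 + 2*q - 8) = (q - 2)*(q + 2)*(q + 4)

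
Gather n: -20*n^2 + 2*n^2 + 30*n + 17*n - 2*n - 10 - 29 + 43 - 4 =-18*n^2 + 45*n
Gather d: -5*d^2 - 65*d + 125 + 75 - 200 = -5*d^2 - 65*d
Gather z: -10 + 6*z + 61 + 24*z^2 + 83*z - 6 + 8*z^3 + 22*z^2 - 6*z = 8*z^3 + 46*z^2 + 83*z + 45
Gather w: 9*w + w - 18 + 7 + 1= 10*w - 10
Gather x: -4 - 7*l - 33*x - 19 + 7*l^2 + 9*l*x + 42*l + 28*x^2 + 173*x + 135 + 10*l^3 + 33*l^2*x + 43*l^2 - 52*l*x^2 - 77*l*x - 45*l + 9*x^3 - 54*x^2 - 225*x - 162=10*l^3 + 50*l^2 - 10*l + 9*x^3 + x^2*(-52*l - 26) + x*(33*l^2 - 68*l - 85) - 50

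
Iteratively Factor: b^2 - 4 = (b - 2)*(b + 2)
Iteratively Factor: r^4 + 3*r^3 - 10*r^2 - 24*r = (r)*(r^3 + 3*r^2 - 10*r - 24) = r*(r + 2)*(r^2 + r - 12) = r*(r - 3)*(r + 2)*(r + 4)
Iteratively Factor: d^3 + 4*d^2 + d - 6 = (d + 2)*(d^2 + 2*d - 3) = (d - 1)*(d + 2)*(d + 3)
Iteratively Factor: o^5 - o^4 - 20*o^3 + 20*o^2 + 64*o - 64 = (o + 4)*(o^4 - 5*o^3 + 20*o - 16) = (o + 2)*(o + 4)*(o^3 - 7*o^2 + 14*o - 8) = (o - 4)*(o + 2)*(o + 4)*(o^2 - 3*o + 2) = (o - 4)*(o - 2)*(o + 2)*(o + 4)*(o - 1)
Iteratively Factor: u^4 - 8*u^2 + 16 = (u - 2)*(u^3 + 2*u^2 - 4*u - 8) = (u - 2)^2*(u^2 + 4*u + 4) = (u - 2)^2*(u + 2)*(u + 2)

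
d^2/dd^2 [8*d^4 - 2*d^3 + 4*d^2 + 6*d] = 96*d^2 - 12*d + 8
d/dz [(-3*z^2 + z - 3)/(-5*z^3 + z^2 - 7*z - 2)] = (-15*z^4 + 10*z^3 - 25*z^2 + 18*z - 23)/(25*z^6 - 10*z^5 + 71*z^4 + 6*z^3 + 45*z^2 + 28*z + 4)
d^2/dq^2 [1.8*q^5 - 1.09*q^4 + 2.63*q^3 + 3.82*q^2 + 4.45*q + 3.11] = 36.0*q^3 - 13.08*q^2 + 15.78*q + 7.64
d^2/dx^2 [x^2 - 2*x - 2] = 2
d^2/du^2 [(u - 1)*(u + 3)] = 2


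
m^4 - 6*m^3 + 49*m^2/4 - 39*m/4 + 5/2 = (m - 5/2)*(m - 2)*(m - 1)*(m - 1/2)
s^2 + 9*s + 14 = (s + 2)*(s + 7)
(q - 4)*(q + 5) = q^2 + q - 20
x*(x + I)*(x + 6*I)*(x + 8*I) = x^4 + 15*I*x^3 - 62*x^2 - 48*I*x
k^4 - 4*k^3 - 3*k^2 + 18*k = k*(k - 3)^2*(k + 2)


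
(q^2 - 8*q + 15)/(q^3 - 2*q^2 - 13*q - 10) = (q - 3)/(q^2 + 3*q + 2)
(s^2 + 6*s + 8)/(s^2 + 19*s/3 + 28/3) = 3*(s + 2)/(3*s + 7)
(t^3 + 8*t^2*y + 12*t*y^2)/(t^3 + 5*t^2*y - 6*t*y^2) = (-t - 2*y)/(-t + y)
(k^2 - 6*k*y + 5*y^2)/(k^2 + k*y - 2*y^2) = (k - 5*y)/(k + 2*y)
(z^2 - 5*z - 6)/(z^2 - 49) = (z^2 - 5*z - 6)/(z^2 - 49)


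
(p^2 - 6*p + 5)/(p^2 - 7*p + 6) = (p - 5)/(p - 6)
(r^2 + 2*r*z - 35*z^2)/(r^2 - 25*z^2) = (r + 7*z)/(r + 5*z)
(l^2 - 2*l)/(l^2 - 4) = l/(l + 2)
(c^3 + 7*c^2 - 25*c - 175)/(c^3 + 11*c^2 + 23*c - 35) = (c - 5)/(c - 1)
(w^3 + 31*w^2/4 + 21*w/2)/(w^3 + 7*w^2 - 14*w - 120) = w*(4*w + 7)/(4*(w^2 + w - 20))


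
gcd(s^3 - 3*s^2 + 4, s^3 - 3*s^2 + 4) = s^3 - 3*s^2 + 4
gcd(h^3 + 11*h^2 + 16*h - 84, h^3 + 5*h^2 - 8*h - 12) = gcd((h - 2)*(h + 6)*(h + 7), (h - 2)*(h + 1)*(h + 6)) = h^2 + 4*h - 12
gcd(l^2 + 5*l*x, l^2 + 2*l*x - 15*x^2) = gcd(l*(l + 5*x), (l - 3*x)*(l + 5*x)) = l + 5*x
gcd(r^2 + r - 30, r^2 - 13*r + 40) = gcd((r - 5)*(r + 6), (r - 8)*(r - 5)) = r - 5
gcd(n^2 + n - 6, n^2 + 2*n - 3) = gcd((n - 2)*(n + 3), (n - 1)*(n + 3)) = n + 3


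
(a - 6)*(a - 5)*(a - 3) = a^3 - 14*a^2 + 63*a - 90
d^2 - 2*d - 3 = (d - 3)*(d + 1)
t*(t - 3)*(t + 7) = t^3 + 4*t^2 - 21*t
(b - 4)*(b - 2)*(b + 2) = b^3 - 4*b^2 - 4*b + 16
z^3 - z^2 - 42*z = z*(z - 7)*(z + 6)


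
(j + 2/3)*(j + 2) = j^2 + 8*j/3 + 4/3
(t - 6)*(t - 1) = t^2 - 7*t + 6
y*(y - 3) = y^2 - 3*y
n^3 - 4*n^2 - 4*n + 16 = (n - 4)*(n - 2)*(n + 2)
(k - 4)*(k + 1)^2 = k^3 - 2*k^2 - 7*k - 4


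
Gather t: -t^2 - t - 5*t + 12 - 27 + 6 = -t^2 - 6*t - 9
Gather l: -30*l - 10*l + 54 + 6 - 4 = 56 - 40*l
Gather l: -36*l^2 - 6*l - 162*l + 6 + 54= -36*l^2 - 168*l + 60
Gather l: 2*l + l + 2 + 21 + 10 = 3*l + 33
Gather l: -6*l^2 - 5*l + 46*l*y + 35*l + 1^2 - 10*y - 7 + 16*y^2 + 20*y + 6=-6*l^2 + l*(46*y + 30) + 16*y^2 + 10*y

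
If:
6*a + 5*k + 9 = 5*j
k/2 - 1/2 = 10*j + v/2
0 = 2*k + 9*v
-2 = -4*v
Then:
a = 7/32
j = -3/16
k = -9/4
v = 1/2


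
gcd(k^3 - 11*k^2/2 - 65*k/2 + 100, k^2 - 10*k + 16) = k - 8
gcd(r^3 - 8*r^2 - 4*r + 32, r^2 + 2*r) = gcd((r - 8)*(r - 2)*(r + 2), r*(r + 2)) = r + 2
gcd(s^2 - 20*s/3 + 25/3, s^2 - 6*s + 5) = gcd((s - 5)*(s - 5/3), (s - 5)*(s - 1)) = s - 5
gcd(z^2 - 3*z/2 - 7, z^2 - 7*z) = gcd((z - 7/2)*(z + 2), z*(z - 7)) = 1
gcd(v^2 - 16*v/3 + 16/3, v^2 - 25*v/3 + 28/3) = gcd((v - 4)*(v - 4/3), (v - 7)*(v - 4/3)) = v - 4/3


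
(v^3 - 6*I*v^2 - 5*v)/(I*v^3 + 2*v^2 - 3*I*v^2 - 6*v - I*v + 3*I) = -v*(I*v + 5)/(v^2 - v*(3 + I) + 3*I)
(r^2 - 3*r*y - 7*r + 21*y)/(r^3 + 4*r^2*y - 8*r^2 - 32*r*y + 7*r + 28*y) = (r - 3*y)/(r^2 + 4*r*y - r - 4*y)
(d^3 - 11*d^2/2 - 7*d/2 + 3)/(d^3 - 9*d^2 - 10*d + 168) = (2*d^2 + d - 1)/(2*(d^2 - 3*d - 28))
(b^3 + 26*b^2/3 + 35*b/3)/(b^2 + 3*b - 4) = b*(3*b^2 + 26*b + 35)/(3*(b^2 + 3*b - 4))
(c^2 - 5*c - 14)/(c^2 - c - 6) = (c - 7)/(c - 3)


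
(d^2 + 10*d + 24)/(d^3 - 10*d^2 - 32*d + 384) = (d + 4)/(d^2 - 16*d + 64)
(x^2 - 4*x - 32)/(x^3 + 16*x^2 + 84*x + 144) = (x - 8)/(x^2 + 12*x + 36)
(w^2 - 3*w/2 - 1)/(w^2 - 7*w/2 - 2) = (w - 2)/(w - 4)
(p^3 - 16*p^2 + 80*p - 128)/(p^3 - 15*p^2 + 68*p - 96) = (p - 4)/(p - 3)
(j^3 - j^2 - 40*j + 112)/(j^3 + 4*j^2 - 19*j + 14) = (j^2 - 8*j + 16)/(j^2 - 3*j + 2)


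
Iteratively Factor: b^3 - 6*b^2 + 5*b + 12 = (b - 4)*(b^2 - 2*b - 3) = (b - 4)*(b + 1)*(b - 3)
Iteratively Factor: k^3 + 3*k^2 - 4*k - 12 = (k + 2)*(k^2 + k - 6) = (k - 2)*(k + 2)*(k + 3)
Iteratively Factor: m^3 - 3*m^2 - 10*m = (m)*(m^2 - 3*m - 10) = m*(m - 5)*(m + 2)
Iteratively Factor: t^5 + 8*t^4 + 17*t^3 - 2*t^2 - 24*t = (t + 2)*(t^4 + 6*t^3 + 5*t^2 - 12*t) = (t - 1)*(t + 2)*(t^3 + 7*t^2 + 12*t) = (t - 1)*(t + 2)*(t + 3)*(t^2 + 4*t) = t*(t - 1)*(t + 2)*(t + 3)*(t + 4)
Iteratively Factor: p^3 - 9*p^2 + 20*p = (p - 5)*(p^2 - 4*p) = p*(p - 5)*(p - 4)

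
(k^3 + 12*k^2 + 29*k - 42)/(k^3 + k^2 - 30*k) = (k^2 + 6*k - 7)/(k*(k - 5))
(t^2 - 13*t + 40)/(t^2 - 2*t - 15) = (t - 8)/(t + 3)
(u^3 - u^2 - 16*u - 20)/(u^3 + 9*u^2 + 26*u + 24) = (u^2 - 3*u - 10)/(u^2 + 7*u + 12)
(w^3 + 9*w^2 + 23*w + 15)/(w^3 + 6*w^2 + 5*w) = (w + 3)/w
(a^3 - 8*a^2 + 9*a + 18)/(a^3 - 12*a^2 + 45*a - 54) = (a + 1)/(a - 3)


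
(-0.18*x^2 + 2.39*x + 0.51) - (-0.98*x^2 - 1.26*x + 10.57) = 0.8*x^2 + 3.65*x - 10.06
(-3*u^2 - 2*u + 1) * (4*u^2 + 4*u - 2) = -12*u^4 - 20*u^3 + 2*u^2 + 8*u - 2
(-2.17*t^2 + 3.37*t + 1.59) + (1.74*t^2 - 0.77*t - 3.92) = -0.43*t^2 + 2.6*t - 2.33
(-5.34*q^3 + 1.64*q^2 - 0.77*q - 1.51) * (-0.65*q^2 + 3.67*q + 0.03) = 3.471*q^5 - 20.6638*q^4 + 6.3591*q^3 - 1.7952*q^2 - 5.5648*q - 0.0453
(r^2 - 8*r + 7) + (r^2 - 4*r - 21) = 2*r^2 - 12*r - 14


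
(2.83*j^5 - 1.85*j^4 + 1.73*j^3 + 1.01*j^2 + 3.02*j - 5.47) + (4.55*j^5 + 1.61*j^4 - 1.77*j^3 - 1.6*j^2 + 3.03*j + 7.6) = 7.38*j^5 - 0.24*j^4 - 0.04*j^3 - 0.59*j^2 + 6.05*j + 2.13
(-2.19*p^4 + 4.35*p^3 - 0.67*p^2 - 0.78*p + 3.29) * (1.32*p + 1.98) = -2.8908*p^5 + 1.4058*p^4 + 7.7286*p^3 - 2.3562*p^2 + 2.7984*p + 6.5142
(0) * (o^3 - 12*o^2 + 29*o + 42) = 0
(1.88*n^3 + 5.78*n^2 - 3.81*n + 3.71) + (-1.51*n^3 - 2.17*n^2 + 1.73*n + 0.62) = 0.37*n^3 + 3.61*n^2 - 2.08*n + 4.33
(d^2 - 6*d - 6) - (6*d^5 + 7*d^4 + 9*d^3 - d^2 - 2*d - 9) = -6*d^5 - 7*d^4 - 9*d^3 + 2*d^2 - 4*d + 3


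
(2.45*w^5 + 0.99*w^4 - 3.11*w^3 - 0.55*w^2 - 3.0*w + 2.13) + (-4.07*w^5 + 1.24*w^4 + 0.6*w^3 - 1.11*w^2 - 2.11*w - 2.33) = -1.62*w^5 + 2.23*w^4 - 2.51*w^3 - 1.66*w^2 - 5.11*w - 0.2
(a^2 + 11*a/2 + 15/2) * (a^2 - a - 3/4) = a^4 + 9*a^3/2 + 5*a^2/4 - 93*a/8 - 45/8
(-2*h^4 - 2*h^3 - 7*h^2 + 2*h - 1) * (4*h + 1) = -8*h^5 - 10*h^4 - 30*h^3 + h^2 - 2*h - 1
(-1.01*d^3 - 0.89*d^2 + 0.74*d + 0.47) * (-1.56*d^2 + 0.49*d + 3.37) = 1.5756*d^5 + 0.8935*d^4 - 4.9942*d^3 - 3.3699*d^2 + 2.7241*d + 1.5839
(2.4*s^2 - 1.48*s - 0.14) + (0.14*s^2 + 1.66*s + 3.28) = 2.54*s^2 + 0.18*s + 3.14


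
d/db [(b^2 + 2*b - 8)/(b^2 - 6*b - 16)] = 8*(-b^2 - 2*b - 10)/(b^4 - 12*b^3 + 4*b^2 + 192*b + 256)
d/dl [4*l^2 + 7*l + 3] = 8*l + 7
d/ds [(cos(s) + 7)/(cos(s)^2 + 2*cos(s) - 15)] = (cos(s)^2 + 14*cos(s) + 29)*sin(s)/(cos(s)^2 + 2*cos(s) - 15)^2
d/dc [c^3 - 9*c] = 3*c^2 - 9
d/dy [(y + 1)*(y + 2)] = 2*y + 3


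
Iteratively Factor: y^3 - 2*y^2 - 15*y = (y)*(y^2 - 2*y - 15) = y*(y - 5)*(y + 3)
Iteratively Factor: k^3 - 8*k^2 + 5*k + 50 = (k - 5)*(k^2 - 3*k - 10) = (k - 5)^2*(k + 2)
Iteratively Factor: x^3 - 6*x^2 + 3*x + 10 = (x + 1)*(x^2 - 7*x + 10) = (x - 5)*(x + 1)*(x - 2)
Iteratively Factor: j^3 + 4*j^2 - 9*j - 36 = (j + 4)*(j^2 - 9) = (j + 3)*(j + 4)*(j - 3)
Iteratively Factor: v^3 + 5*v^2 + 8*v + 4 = (v + 2)*(v^2 + 3*v + 2) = (v + 1)*(v + 2)*(v + 2)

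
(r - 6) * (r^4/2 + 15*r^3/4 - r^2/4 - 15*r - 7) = r^5/2 + 3*r^4/4 - 91*r^3/4 - 27*r^2/2 + 83*r + 42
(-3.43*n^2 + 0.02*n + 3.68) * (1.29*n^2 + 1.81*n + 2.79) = -4.4247*n^4 - 6.1825*n^3 - 4.7863*n^2 + 6.7166*n + 10.2672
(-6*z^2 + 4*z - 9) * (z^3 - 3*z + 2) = -6*z^5 + 4*z^4 + 9*z^3 - 24*z^2 + 35*z - 18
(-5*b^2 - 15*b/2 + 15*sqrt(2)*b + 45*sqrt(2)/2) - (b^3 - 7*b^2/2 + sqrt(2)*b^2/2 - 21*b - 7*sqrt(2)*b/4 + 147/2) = -b^3 - 3*b^2/2 - sqrt(2)*b^2/2 + 27*b/2 + 67*sqrt(2)*b/4 - 147/2 + 45*sqrt(2)/2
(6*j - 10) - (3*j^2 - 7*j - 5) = -3*j^2 + 13*j - 5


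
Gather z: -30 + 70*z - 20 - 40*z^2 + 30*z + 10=-40*z^2 + 100*z - 40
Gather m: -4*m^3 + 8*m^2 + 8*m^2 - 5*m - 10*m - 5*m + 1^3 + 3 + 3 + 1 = -4*m^3 + 16*m^2 - 20*m + 8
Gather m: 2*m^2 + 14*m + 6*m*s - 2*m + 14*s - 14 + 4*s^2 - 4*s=2*m^2 + m*(6*s + 12) + 4*s^2 + 10*s - 14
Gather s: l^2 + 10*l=l^2 + 10*l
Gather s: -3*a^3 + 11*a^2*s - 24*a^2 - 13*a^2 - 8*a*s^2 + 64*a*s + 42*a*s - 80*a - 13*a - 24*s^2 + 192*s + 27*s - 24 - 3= -3*a^3 - 37*a^2 - 93*a + s^2*(-8*a - 24) + s*(11*a^2 + 106*a + 219) - 27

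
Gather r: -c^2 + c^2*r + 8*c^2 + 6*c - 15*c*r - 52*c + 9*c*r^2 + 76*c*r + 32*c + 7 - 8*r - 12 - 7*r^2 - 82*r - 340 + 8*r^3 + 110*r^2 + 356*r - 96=7*c^2 - 14*c + 8*r^3 + r^2*(9*c + 103) + r*(c^2 + 61*c + 266) - 441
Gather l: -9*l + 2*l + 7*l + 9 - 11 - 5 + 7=0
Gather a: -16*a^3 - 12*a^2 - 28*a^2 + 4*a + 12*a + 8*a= -16*a^3 - 40*a^2 + 24*a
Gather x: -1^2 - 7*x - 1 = -7*x - 2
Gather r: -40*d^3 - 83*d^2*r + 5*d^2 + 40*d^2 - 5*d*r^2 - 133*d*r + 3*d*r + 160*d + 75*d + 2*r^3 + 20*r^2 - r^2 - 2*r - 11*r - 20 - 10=-40*d^3 + 45*d^2 + 235*d + 2*r^3 + r^2*(19 - 5*d) + r*(-83*d^2 - 130*d - 13) - 30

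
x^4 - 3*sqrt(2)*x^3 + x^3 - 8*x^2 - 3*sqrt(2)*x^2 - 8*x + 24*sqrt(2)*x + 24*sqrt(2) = (x + 1)*(x - 3*sqrt(2))*(x - 2*sqrt(2))*(x + 2*sqrt(2))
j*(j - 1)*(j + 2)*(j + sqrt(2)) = j^4 + j^3 + sqrt(2)*j^3 - 2*j^2 + sqrt(2)*j^2 - 2*sqrt(2)*j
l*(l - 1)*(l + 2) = l^3 + l^2 - 2*l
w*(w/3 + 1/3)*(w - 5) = w^3/3 - 4*w^2/3 - 5*w/3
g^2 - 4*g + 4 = (g - 2)^2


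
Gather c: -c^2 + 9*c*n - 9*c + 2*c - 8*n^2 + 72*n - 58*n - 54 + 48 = -c^2 + c*(9*n - 7) - 8*n^2 + 14*n - 6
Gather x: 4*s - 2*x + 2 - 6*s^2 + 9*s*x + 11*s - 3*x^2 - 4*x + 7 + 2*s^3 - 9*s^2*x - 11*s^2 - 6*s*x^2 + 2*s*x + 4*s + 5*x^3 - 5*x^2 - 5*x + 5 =2*s^3 - 17*s^2 + 19*s + 5*x^3 + x^2*(-6*s - 8) + x*(-9*s^2 + 11*s - 11) + 14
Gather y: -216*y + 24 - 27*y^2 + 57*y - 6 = -27*y^2 - 159*y + 18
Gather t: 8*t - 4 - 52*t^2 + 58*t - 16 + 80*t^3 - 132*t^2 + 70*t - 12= 80*t^3 - 184*t^2 + 136*t - 32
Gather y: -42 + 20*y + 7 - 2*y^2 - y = -2*y^2 + 19*y - 35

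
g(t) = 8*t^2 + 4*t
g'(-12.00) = -188.00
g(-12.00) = 1104.00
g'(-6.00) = -92.00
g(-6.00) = 264.00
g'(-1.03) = -12.48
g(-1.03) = 4.37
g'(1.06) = 20.96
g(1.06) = 13.23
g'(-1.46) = -19.36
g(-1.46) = 11.21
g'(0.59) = 13.44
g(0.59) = 5.14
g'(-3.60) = -53.60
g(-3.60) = 89.28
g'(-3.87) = -57.92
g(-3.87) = 104.34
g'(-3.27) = -48.32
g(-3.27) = 72.46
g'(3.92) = 66.72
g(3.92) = 138.61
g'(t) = 16*t + 4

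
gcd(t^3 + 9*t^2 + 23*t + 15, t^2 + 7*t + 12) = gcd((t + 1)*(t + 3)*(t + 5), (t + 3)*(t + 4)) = t + 3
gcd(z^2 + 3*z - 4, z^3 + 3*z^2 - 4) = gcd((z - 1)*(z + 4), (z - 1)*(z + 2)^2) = z - 1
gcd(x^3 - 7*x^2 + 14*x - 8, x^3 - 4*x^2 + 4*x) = x - 2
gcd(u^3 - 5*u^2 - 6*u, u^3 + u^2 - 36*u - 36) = u^2 - 5*u - 6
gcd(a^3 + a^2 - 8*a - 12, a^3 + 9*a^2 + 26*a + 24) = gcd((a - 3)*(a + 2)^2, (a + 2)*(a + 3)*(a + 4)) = a + 2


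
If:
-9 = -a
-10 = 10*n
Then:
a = 9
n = -1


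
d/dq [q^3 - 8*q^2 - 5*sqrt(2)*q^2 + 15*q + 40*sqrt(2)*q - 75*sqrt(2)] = 3*q^2 - 16*q - 10*sqrt(2)*q + 15 + 40*sqrt(2)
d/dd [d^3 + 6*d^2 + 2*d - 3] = 3*d^2 + 12*d + 2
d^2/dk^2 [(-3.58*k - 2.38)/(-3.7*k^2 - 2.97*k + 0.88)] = ((3.58*k + 2.38)*(7.4*k + 2.97)*(14.8*k + 5.94) - (79.476*k + 38.8772)*(3.7*k^2 + 2.97*k - 0.88))/(3.7*k^2 + 2.97*k - 0.88)^3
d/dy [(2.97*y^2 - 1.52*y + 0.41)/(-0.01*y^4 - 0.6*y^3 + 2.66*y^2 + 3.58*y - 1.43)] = (0.0594*y^5 + 1.7364*y^4 - 1.8076*y^3 + 15.4138*y^2 - 10.6754*y + 0.7058)/(0.0001*y^8 + 0.012*y^7 + 0.3068*y^6 - 3.2636*y^5 + 2.8082*y^4 + 20.7616*y^3 + 5.2088*y^2 - 10.2388*y + 2.0449)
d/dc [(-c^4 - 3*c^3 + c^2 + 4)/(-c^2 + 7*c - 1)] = 2*(c^5 - 9*c^4 - 19*c^3 + 8*c^2 + 3*c - 14)/(c^4 - 14*c^3 + 51*c^2 - 14*c + 1)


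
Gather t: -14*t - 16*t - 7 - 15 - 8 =-30*t - 30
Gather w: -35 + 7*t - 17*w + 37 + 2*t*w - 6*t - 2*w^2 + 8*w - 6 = t - 2*w^2 + w*(2*t - 9) - 4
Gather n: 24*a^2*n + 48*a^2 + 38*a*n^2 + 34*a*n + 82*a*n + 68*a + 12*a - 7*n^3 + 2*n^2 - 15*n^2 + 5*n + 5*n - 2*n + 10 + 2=48*a^2 + 80*a - 7*n^3 + n^2*(38*a - 13) + n*(24*a^2 + 116*a + 8) + 12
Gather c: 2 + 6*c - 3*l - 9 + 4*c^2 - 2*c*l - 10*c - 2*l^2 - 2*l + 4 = 4*c^2 + c*(-2*l - 4) - 2*l^2 - 5*l - 3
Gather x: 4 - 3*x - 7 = -3*x - 3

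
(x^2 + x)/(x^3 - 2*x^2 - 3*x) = 1/(x - 3)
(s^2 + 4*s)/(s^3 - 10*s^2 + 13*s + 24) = s*(s + 4)/(s^3 - 10*s^2 + 13*s + 24)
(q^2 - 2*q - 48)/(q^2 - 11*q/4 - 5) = 4*(-q^2 + 2*q + 48)/(-4*q^2 + 11*q + 20)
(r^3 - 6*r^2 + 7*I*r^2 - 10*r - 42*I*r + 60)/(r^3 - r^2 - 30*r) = (r^2 + 7*I*r - 10)/(r*(r + 5))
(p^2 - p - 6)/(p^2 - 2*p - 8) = (p - 3)/(p - 4)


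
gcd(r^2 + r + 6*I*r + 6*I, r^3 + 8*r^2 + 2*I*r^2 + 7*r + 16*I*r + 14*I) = r + 1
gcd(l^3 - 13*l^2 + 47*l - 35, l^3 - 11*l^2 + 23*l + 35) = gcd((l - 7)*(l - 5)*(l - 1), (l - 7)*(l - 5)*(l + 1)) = l^2 - 12*l + 35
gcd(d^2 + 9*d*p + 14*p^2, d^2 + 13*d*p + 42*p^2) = d + 7*p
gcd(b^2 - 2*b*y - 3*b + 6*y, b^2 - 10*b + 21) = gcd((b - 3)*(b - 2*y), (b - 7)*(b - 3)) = b - 3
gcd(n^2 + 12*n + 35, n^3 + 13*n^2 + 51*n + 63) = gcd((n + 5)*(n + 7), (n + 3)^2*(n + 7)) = n + 7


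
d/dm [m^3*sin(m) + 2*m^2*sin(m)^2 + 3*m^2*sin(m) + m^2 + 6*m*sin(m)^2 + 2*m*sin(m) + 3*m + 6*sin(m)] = m^3*cos(m) + 2*m^2*sin(2*m) + 3*sqrt(2)*m^2*sin(m + pi/4) + 6*m*sin(m) + 6*m*sin(2*m) + 2*m*cos(m) - 2*m*cos(2*m) + 4*m + 2*sin(m) + 6*cos(m) - 3*cos(2*m) + 6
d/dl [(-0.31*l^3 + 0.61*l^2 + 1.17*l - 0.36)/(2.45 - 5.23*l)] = (3.2426*l^3 - 5.4688*l^2 + 2.989*l + 0.9837)/(27.3529*l^2 - 25.627*l + 6.0025)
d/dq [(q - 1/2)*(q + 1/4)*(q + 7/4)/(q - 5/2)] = (16*q^3 - 48*q^2 - 60*q + 13)/(2*(4*q^2 - 20*q + 25))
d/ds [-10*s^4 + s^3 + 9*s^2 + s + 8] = -40*s^3 + 3*s^2 + 18*s + 1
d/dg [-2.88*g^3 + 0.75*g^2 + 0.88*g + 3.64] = -8.64*g^2 + 1.5*g + 0.88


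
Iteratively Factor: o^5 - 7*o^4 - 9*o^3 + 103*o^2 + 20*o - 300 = (o + 3)*(o^4 - 10*o^3 + 21*o^2 + 40*o - 100) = (o + 2)*(o + 3)*(o^3 - 12*o^2 + 45*o - 50) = (o - 2)*(o + 2)*(o + 3)*(o^2 - 10*o + 25) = (o - 5)*(o - 2)*(o + 2)*(o + 3)*(o - 5)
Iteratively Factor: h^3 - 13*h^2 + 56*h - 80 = (h - 4)*(h^2 - 9*h + 20) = (h - 4)^2*(h - 5)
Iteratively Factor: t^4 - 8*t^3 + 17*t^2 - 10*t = (t - 2)*(t^3 - 6*t^2 + 5*t) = t*(t - 2)*(t^2 - 6*t + 5) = t*(t - 2)*(t - 1)*(t - 5)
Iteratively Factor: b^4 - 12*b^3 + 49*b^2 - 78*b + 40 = (b - 1)*(b^3 - 11*b^2 + 38*b - 40) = (b - 2)*(b - 1)*(b^2 - 9*b + 20) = (b - 4)*(b - 2)*(b - 1)*(b - 5)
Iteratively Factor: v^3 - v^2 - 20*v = (v + 4)*(v^2 - 5*v) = v*(v + 4)*(v - 5)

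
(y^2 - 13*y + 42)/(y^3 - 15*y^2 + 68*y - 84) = 1/(y - 2)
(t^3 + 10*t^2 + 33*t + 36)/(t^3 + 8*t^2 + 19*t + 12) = (t + 3)/(t + 1)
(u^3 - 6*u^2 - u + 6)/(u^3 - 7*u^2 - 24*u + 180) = (u^2 - 1)/(u^2 - u - 30)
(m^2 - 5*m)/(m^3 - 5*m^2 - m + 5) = m/(m^2 - 1)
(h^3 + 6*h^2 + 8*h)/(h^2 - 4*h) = (h^2 + 6*h + 8)/(h - 4)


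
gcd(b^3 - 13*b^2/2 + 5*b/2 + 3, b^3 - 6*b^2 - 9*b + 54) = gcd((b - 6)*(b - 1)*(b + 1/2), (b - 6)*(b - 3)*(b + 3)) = b - 6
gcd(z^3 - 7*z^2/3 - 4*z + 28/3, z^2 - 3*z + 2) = z - 2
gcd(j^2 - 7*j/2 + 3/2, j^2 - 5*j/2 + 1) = j - 1/2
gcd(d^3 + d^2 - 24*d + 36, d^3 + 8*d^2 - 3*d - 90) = d^2 + 3*d - 18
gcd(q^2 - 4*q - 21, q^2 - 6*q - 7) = q - 7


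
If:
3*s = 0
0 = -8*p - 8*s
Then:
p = 0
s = 0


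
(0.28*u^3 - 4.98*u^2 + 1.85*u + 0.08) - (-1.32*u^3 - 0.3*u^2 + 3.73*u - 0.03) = 1.6*u^3 - 4.68*u^2 - 1.88*u + 0.11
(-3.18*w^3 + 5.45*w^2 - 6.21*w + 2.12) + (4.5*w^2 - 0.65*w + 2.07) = -3.18*w^3 + 9.95*w^2 - 6.86*w + 4.19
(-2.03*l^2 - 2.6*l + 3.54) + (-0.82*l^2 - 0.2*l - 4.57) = -2.85*l^2 - 2.8*l - 1.03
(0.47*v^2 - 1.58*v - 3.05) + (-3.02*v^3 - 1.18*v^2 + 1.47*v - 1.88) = -3.02*v^3 - 0.71*v^2 - 0.11*v - 4.93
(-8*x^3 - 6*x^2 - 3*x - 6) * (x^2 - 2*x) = -8*x^5 + 10*x^4 + 9*x^3 + 12*x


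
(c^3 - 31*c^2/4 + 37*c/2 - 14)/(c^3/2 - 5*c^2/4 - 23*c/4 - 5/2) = (-4*c^3 + 31*c^2 - 74*c + 56)/(-2*c^3 + 5*c^2 + 23*c + 10)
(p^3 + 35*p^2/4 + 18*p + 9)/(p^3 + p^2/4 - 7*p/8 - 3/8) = 2*(p^2 + 8*p + 12)/(2*p^2 - p - 1)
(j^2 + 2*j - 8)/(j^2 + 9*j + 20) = (j - 2)/(j + 5)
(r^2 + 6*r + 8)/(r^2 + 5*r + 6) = (r + 4)/(r + 3)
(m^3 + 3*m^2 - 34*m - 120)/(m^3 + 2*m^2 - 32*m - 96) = (m + 5)/(m + 4)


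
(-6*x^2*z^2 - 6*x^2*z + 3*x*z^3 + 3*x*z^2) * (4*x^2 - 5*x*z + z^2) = -24*x^4*z^2 - 24*x^4*z + 42*x^3*z^3 + 42*x^3*z^2 - 21*x^2*z^4 - 21*x^2*z^3 + 3*x*z^5 + 3*x*z^4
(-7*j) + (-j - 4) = -8*j - 4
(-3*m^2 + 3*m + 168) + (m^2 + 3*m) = -2*m^2 + 6*m + 168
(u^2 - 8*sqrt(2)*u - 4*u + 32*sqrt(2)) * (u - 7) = u^3 - 8*sqrt(2)*u^2 - 11*u^2 + 28*u + 88*sqrt(2)*u - 224*sqrt(2)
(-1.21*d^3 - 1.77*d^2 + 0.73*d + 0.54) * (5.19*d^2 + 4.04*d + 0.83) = -6.2799*d^5 - 14.0747*d^4 - 4.3664*d^3 + 4.2827*d^2 + 2.7875*d + 0.4482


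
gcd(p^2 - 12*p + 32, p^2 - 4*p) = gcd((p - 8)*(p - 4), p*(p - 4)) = p - 4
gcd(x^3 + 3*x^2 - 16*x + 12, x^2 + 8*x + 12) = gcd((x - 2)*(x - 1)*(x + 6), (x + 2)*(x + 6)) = x + 6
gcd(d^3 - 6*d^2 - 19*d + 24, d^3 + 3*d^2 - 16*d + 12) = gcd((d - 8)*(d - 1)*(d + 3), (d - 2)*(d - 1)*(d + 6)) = d - 1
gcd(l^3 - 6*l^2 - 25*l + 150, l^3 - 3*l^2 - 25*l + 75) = l^2 - 25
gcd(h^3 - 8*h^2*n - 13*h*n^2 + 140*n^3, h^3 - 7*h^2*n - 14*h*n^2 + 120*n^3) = h^2 - h*n - 20*n^2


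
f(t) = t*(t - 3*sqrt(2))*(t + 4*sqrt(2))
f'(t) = t*(t - 3*sqrt(2)) + t*(t + 4*sqrt(2)) + (t - 3*sqrt(2))*(t + 4*sqrt(2)) = 3*t^2 + 2*sqrt(2)*t - 24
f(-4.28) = 50.22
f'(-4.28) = 18.85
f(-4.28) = 50.22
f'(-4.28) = 18.85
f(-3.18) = 58.46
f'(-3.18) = -2.66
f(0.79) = -17.58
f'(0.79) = -19.89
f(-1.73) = 40.57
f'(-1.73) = -19.91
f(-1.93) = 44.40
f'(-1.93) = -18.28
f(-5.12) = 25.74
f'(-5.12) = 40.16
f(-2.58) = 54.16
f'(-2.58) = -11.33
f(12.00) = 1643.65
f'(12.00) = 441.94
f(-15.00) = -2696.80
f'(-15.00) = 608.57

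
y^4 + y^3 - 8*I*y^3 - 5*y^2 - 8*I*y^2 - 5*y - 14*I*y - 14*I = (y + 1)*(y - 7*I)*(y - 2*I)*(y + I)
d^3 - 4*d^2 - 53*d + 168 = (d - 8)*(d - 3)*(d + 7)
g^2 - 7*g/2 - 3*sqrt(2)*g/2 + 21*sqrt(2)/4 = (g - 7/2)*(g - 3*sqrt(2)/2)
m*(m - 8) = m^2 - 8*m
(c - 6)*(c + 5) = c^2 - c - 30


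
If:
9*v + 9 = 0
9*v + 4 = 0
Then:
No Solution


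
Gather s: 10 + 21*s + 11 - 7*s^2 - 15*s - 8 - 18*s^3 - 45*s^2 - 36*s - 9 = -18*s^3 - 52*s^2 - 30*s + 4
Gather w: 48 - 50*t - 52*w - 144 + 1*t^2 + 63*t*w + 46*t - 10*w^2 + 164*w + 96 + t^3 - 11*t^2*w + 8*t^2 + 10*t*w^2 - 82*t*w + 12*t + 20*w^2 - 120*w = t^3 + 9*t^2 + 8*t + w^2*(10*t + 10) + w*(-11*t^2 - 19*t - 8)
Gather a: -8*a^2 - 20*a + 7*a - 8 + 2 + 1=-8*a^2 - 13*a - 5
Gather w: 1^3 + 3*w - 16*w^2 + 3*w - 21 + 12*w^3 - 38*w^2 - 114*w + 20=12*w^3 - 54*w^2 - 108*w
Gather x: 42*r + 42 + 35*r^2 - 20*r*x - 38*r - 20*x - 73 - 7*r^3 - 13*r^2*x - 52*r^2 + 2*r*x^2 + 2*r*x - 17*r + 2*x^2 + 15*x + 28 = -7*r^3 - 17*r^2 - 13*r + x^2*(2*r + 2) + x*(-13*r^2 - 18*r - 5) - 3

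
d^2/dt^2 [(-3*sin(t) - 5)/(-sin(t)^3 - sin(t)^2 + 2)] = (-12*sin(t)^7 - 54*sin(t)^6 - 40*sin(t)^5 - 20*sin(t)^4 - 40*sin(t)^3 + 62*sin(t)^2 + 84*sin(t) + 20)/(sin(t)^3 + sin(t)^2 - 2)^3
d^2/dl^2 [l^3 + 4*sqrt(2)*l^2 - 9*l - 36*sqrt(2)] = 6*l + 8*sqrt(2)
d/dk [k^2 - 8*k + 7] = 2*k - 8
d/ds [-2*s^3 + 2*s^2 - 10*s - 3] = -6*s^2 + 4*s - 10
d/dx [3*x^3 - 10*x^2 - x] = 9*x^2 - 20*x - 1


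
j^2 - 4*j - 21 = (j - 7)*(j + 3)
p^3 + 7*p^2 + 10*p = p*(p + 2)*(p + 5)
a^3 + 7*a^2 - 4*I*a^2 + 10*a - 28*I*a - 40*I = (a + 2)*(a + 5)*(a - 4*I)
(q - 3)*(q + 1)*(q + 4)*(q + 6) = q^4 + 8*q^3 + q^2 - 78*q - 72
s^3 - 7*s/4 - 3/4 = (s - 3/2)*(s + 1/2)*(s + 1)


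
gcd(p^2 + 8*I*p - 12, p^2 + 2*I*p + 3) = 1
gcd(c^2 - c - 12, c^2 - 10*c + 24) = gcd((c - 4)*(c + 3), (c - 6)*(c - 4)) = c - 4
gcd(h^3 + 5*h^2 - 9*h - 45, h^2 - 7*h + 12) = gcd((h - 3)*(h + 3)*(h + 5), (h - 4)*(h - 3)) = h - 3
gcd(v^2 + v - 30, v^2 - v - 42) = v + 6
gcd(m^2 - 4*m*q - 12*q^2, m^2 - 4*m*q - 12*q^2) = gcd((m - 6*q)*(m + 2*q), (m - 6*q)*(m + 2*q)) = -m^2 + 4*m*q + 12*q^2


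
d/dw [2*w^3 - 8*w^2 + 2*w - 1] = 6*w^2 - 16*w + 2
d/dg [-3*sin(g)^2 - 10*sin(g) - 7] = -2*(3*sin(g) + 5)*cos(g)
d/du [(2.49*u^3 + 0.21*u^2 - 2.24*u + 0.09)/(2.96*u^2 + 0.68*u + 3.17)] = (7.3704*u^4 + 3.3864*u^3 + 30.4531*u^2 + 0.7986*u - 7.162)/(8.7616*u^4 + 4.0256*u^3 + 19.2288*u^2 + 4.3112*u + 10.0489)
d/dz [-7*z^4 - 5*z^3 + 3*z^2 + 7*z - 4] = -28*z^3 - 15*z^2 + 6*z + 7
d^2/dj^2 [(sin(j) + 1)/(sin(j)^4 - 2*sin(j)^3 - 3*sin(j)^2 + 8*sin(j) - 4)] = 3*(-3*sin(j)^6 - 7*sin(j)^5 + 4*sin(j)^4 + 44*sin(j)^3 + 22*sin(j)^2 - 64*sin(j) - 56)/((sin(j) - 2)^3*(sin(j) - 1)^3*(sin(j) + 2)^3)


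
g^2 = g^2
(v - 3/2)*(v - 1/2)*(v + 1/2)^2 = v^4 - v^3 - v^2 + v/4 + 3/16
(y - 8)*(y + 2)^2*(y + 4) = y^4 - 44*y^2 - 144*y - 128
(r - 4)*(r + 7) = r^2 + 3*r - 28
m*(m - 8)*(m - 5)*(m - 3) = m^4 - 16*m^3 + 79*m^2 - 120*m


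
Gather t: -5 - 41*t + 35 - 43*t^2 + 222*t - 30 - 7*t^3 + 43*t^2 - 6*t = -7*t^3 + 175*t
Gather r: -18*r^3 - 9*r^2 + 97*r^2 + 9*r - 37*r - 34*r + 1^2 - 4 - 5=-18*r^3 + 88*r^2 - 62*r - 8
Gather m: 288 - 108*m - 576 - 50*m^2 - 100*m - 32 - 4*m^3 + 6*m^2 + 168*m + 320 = -4*m^3 - 44*m^2 - 40*m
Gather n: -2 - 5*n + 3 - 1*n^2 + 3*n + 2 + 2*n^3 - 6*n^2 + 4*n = 2*n^3 - 7*n^2 + 2*n + 3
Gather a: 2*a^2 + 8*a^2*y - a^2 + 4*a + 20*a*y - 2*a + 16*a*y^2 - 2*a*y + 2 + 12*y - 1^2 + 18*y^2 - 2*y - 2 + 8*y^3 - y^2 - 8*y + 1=a^2*(8*y + 1) + a*(16*y^2 + 18*y + 2) + 8*y^3 + 17*y^2 + 2*y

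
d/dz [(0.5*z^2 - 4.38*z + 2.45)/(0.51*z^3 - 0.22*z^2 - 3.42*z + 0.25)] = (-0.255*z^4 + 4.4676*z^3 - 6.4221*z^2 + 1.328*z + 7.284)/(0.2601*z^6 - 0.2244*z^5 - 3.44*z^4 + 1.7598*z^3 + 11.5864*z^2 - 1.71*z + 0.0625)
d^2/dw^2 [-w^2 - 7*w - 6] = -2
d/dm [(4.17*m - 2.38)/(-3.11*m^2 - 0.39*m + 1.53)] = (12.9687*m^2 - 14.8036*m + 5.4519)/(9.6721*m^4 + 2.4258*m^3 - 9.3645*m^2 - 1.1934*m + 2.3409)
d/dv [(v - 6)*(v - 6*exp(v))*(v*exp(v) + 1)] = (v - 6)*(v + 1)*(v - 6*exp(v))*exp(v) - (v - 6)*(v*exp(v) + 1)*(6*exp(v) - 1) + (v - 6*exp(v))*(v*exp(v) + 1)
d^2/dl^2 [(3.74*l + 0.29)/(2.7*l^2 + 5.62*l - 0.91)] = ((3.74*l + 0.29)*(5.4*l + 5.62)*(10.8*l + 11.24) - (60.588*l + 43.6036)*(2.7*l^2 + 5.62*l - 0.91))/(2.7*l^2 + 5.62*l - 0.91)^3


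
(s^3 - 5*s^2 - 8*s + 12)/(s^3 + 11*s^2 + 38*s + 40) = (s^2 - 7*s + 6)/(s^2 + 9*s + 20)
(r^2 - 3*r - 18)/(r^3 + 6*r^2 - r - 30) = (r - 6)/(r^2 + 3*r - 10)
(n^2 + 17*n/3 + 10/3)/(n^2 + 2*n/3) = (n + 5)/n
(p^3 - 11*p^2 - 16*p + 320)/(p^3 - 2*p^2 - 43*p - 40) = (p - 8)/(p + 1)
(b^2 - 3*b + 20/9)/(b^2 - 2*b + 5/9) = (3*b - 4)/(3*b - 1)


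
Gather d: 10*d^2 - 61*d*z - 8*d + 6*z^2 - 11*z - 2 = 10*d^2 + d*(-61*z - 8) + 6*z^2 - 11*z - 2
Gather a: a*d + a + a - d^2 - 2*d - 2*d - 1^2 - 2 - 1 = a*(d + 2) - d^2 - 4*d - 4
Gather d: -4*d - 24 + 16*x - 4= -4*d + 16*x - 28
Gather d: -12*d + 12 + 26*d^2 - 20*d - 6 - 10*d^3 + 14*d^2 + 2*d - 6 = -10*d^3 + 40*d^2 - 30*d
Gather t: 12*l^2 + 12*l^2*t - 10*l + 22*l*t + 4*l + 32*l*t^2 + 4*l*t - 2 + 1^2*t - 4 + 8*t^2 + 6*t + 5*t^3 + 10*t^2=12*l^2 - 6*l + 5*t^3 + t^2*(32*l + 18) + t*(12*l^2 + 26*l + 7) - 6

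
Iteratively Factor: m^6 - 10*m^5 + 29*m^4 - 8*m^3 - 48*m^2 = (m)*(m^5 - 10*m^4 + 29*m^3 - 8*m^2 - 48*m) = m*(m - 3)*(m^4 - 7*m^3 + 8*m^2 + 16*m) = m*(m - 4)*(m - 3)*(m^3 - 3*m^2 - 4*m) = m*(m - 4)^2*(m - 3)*(m^2 + m) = m^2*(m - 4)^2*(m - 3)*(m + 1)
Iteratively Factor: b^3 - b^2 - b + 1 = (b - 1)*(b^2 - 1) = (b - 1)^2*(b + 1)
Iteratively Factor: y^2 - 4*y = (y - 4)*(y)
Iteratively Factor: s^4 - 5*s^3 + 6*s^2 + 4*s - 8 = (s - 2)*(s^3 - 3*s^2 + 4) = (s - 2)^2*(s^2 - s - 2) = (s - 2)^3*(s + 1)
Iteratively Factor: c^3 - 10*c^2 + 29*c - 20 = (c - 4)*(c^2 - 6*c + 5) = (c - 5)*(c - 4)*(c - 1)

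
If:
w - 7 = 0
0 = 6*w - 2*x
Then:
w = 7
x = 21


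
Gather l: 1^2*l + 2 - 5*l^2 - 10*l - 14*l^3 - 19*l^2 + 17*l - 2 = -14*l^3 - 24*l^2 + 8*l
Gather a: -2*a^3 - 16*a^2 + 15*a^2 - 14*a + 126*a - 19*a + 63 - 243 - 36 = -2*a^3 - a^2 + 93*a - 216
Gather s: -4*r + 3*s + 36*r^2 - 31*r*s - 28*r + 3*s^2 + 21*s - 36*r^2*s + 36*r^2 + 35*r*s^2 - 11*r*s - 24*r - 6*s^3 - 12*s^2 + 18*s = 72*r^2 - 56*r - 6*s^3 + s^2*(35*r - 9) + s*(-36*r^2 - 42*r + 42)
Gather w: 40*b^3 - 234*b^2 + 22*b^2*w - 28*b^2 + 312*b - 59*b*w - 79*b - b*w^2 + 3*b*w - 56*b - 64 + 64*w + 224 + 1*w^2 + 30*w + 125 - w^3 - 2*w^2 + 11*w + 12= 40*b^3 - 262*b^2 + 177*b - w^3 + w^2*(-b - 1) + w*(22*b^2 - 56*b + 105) + 297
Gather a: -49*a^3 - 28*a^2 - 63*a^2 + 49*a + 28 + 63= -49*a^3 - 91*a^2 + 49*a + 91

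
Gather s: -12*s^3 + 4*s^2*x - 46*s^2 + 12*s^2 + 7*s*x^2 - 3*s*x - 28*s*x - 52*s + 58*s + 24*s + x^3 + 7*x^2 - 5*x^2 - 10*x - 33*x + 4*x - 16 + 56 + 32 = -12*s^3 + s^2*(4*x - 34) + s*(7*x^2 - 31*x + 30) + x^3 + 2*x^2 - 39*x + 72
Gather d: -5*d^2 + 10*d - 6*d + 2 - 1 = -5*d^2 + 4*d + 1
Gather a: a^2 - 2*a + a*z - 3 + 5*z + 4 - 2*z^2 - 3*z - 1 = a^2 + a*(z - 2) - 2*z^2 + 2*z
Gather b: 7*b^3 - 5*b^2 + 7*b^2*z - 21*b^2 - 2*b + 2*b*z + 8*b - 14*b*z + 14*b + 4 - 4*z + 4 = 7*b^3 + b^2*(7*z - 26) + b*(20 - 12*z) - 4*z + 8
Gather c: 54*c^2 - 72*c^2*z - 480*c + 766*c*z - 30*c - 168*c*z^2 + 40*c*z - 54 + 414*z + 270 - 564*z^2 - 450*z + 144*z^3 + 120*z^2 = c^2*(54 - 72*z) + c*(-168*z^2 + 806*z - 510) + 144*z^3 - 444*z^2 - 36*z + 216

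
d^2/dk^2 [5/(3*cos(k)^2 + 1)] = 30*(-6*sin(k)^4 + sin(k)^2 + 4)/(3*cos(k)^2 + 1)^3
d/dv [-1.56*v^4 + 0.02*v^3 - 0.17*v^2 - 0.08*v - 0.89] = -6.24*v^3 + 0.06*v^2 - 0.34*v - 0.08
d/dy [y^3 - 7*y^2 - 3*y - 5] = 3*y^2 - 14*y - 3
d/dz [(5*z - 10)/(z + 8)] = 50/(z + 8)^2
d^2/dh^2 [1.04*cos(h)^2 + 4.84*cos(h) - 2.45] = -4.84*cos(h) - 2.08*cos(2*h)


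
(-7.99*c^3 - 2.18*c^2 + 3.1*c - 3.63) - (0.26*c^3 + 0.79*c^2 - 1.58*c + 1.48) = -8.25*c^3 - 2.97*c^2 + 4.68*c - 5.11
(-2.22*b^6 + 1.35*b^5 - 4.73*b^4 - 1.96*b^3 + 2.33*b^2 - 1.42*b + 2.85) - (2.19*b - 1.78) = -2.22*b^6 + 1.35*b^5 - 4.73*b^4 - 1.96*b^3 + 2.33*b^2 - 3.61*b + 4.63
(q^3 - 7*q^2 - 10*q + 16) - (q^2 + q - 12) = q^3 - 8*q^2 - 11*q + 28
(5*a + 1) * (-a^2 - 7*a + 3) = -5*a^3 - 36*a^2 + 8*a + 3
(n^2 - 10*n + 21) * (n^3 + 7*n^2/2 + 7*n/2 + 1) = n^5 - 13*n^4/2 - 21*n^3/2 + 79*n^2/2 + 127*n/2 + 21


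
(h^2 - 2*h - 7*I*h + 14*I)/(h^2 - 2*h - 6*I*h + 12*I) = (h - 7*I)/(h - 6*I)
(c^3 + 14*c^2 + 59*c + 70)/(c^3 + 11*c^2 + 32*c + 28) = (c + 5)/(c + 2)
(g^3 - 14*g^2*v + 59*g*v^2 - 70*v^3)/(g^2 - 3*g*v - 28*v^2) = (g^2 - 7*g*v + 10*v^2)/(g + 4*v)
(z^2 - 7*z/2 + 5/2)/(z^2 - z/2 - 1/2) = (2*z - 5)/(2*z + 1)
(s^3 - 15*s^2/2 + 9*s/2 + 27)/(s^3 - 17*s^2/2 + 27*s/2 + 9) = (2*s + 3)/(2*s + 1)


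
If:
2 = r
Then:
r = 2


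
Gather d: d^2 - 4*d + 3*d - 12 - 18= d^2 - d - 30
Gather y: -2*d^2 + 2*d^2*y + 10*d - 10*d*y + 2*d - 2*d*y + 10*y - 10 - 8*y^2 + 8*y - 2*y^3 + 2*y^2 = -2*d^2 + 12*d - 2*y^3 - 6*y^2 + y*(2*d^2 - 12*d + 18) - 10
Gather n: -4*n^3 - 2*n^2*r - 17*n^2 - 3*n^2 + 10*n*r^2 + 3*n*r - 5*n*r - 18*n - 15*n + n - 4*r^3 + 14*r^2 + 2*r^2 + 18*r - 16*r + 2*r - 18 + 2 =-4*n^3 + n^2*(-2*r - 20) + n*(10*r^2 - 2*r - 32) - 4*r^3 + 16*r^2 + 4*r - 16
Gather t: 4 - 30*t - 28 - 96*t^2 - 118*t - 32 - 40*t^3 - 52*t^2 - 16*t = -40*t^3 - 148*t^2 - 164*t - 56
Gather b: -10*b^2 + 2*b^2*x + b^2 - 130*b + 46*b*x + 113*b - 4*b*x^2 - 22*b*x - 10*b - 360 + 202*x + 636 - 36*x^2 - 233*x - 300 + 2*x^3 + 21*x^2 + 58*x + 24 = b^2*(2*x - 9) + b*(-4*x^2 + 24*x - 27) + 2*x^3 - 15*x^2 + 27*x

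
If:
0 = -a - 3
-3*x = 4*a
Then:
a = -3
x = 4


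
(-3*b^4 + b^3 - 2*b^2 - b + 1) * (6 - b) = 3*b^5 - 19*b^4 + 8*b^3 - 11*b^2 - 7*b + 6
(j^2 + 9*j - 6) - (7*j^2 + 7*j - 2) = -6*j^2 + 2*j - 4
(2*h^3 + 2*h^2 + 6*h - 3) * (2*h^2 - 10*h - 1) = 4*h^5 - 16*h^4 - 10*h^3 - 68*h^2 + 24*h + 3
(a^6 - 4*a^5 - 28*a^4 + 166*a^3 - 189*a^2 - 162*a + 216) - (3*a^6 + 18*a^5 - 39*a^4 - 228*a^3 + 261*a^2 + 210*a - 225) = -2*a^6 - 22*a^5 + 11*a^4 + 394*a^3 - 450*a^2 - 372*a + 441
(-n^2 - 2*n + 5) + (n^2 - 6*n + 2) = 7 - 8*n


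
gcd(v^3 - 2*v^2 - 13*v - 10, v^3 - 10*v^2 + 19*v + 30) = v^2 - 4*v - 5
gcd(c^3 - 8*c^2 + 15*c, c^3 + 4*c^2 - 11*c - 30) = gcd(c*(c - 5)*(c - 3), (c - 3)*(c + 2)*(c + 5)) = c - 3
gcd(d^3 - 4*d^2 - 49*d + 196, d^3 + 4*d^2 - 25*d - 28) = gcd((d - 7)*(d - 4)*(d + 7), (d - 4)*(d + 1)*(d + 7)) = d^2 + 3*d - 28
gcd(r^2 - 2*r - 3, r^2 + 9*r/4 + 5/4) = r + 1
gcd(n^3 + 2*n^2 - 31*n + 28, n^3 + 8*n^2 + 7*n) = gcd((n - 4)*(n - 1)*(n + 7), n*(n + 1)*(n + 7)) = n + 7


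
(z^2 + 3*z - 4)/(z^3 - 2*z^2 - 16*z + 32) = (z - 1)/(z^2 - 6*z + 8)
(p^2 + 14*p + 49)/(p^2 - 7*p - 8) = (p^2 + 14*p + 49)/(p^2 - 7*p - 8)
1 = 1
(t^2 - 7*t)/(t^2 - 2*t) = (t - 7)/(t - 2)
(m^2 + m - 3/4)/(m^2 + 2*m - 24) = (m^2 + m - 3/4)/(m^2 + 2*m - 24)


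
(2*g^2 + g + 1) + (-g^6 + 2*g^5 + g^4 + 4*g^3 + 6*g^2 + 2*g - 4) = -g^6 + 2*g^5 + g^4 + 4*g^3 + 8*g^2 + 3*g - 3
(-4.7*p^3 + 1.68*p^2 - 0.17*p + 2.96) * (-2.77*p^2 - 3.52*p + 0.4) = 13.019*p^5 + 11.8904*p^4 - 7.3227*p^3 - 6.9288*p^2 - 10.4872*p + 1.184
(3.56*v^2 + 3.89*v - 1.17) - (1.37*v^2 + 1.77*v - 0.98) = 2.19*v^2 + 2.12*v - 0.19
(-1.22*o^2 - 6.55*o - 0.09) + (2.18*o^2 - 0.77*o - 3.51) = 0.96*o^2 - 7.32*o - 3.6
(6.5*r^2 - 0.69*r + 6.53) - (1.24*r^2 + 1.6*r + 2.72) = 5.26*r^2 - 2.29*r + 3.81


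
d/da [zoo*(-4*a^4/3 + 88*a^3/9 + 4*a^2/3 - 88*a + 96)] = zoo*(a^3 + a^2 + a + 1)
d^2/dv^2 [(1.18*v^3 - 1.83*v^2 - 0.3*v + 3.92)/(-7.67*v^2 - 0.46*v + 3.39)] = (2.27373675443232e-13*v^5 + 1.13686837721616e-13*v^4 - 39.478316*v^3 - 1087.120902*v^2 - 117.544992*v - 162.51241)/(451.217663*v^6 + 81.183882*v^5 - 593.420997*v^4 - 71.666252*v^3 + 262.281249*v^2 + 15.859098*v - 38.958219)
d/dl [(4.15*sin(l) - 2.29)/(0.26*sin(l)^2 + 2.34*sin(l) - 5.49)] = (-1.079*sin(l)^2 + 1.1908*sin(l) - 17.4249)*cos(l)/(0.0676*sin(l)^4 + 1.2168*sin(l)^3 + 2.6208*sin(l)^2 - 25.6932*sin(l) + 30.1401)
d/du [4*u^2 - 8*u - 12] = 8*u - 8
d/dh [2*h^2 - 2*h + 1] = 4*h - 2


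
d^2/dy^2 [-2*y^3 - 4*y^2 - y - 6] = -12*y - 8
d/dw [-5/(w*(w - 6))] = 10*(w - 3)/(w^2*(w - 6)^2)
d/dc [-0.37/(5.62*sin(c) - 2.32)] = 2.0794*cos(c)/(5.62*sin(c) - 2.32)^2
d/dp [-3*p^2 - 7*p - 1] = -6*p - 7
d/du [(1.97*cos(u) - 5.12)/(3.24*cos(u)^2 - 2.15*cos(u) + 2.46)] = (6.3828*cos(u)^2 - 33.1776*cos(u) + 6.1618)*sin(u)/(10.4976*cos(u)^4 - 13.932*cos(u)^3 + 20.5633*cos(u)^2 - 10.578*cos(u) + 6.0516)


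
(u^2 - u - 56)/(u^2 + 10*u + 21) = (u - 8)/(u + 3)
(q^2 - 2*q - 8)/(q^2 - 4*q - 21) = (-q^2 + 2*q + 8)/(-q^2 + 4*q + 21)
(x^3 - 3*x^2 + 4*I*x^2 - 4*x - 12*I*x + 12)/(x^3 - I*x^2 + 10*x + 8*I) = (x^2 + x*(-3 + 2*I) - 6*I)/(x^2 - 3*I*x + 4)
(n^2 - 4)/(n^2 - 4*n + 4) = (n + 2)/(n - 2)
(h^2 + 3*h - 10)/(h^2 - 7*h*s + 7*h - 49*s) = (h^2 + 3*h - 10)/(h^2 - 7*h*s + 7*h - 49*s)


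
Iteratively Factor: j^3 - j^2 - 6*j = (j - 3)*(j^2 + 2*j) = j*(j - 3)*(j + 2)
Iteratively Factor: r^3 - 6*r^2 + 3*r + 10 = (r - 2)*(r^2 - 4*r - 5) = (r - 5)*(r - 2)*(r + 1)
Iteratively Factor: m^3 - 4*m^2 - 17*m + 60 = (m - 5)*(m^2 + m - 12) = (m - 5)*(m - 3)*(m + 4)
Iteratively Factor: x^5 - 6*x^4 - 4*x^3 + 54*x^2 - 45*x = (x - 5)*(x^4 - x^3 - 9*x^2 + 9*x) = x*(x - 5)*(x^3 - x^2 - 9*x + 9) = x*(x - 5)*(x - 1)*(x^2 - 9) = x*(x - 5)*(x - 1)*(x + 3)*(x - 3)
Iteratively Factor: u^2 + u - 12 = (u - 3)*(u + 4)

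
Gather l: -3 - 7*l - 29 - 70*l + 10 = -77*l - 22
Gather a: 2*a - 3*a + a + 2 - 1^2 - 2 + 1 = 0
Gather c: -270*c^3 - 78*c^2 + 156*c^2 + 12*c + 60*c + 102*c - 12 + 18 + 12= -270*c^3 + 78*c^2 + 174*c + 18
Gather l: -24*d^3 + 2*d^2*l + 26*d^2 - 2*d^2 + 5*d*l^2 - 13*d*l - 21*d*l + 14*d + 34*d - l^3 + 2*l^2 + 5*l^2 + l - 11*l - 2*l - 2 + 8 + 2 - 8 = -24*d^3 + 24*d^2 + 48*d - l^3 + l^2*(5*d + 7) + l*(2*d^2 - 34*d - 12)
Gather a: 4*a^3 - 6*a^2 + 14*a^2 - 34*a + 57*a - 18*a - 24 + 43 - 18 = 4*a^3 + 8*a^2 + 5*a + 1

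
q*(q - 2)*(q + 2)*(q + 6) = q^4 + 6*q^3 - 4*q^2 - 24*q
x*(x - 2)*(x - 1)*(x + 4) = x^4 + x^3 - 10*x^2 + 8*x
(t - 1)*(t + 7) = t^2 + 6*t - 7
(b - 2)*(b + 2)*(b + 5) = b^3 + 5*b^2 - 4*b - 20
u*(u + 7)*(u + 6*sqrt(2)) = u^3 + 7*u^2 + 6*sqrt(2)*u^2 + 42*sqrt(2)*u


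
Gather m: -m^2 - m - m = -m^2 - 2*m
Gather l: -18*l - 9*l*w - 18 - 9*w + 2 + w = l*(-9*w - 18) - 8*w - 16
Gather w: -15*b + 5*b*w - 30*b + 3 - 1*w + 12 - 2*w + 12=-45*b + w*(5*b - 3) + 27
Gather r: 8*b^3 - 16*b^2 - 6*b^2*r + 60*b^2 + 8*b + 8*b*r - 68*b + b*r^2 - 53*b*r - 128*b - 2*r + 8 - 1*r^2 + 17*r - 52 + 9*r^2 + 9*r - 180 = 8*b^3 + 44*b^2 - 188*b + r^2*(b + 8) + r*(-6*b^2 - 45*b + 24) - 224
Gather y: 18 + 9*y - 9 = 9*y + 9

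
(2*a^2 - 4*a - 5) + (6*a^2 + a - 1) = 8*a^2 - 3*a - 6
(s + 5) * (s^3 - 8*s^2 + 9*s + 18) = s^4 - 3*s^3 - 31*s^2 + 63*s + 90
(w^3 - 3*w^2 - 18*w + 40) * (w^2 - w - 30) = w^5 - 4*w^4 - 45*w^3 + 148*w^2 + 500*w - 1200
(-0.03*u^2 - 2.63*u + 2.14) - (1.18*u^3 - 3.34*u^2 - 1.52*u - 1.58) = -1.18*u^3 + 3.31*u^2 - 1.11*u + 3.72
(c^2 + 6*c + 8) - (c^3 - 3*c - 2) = -c^3 + c^2 + 9*c + 10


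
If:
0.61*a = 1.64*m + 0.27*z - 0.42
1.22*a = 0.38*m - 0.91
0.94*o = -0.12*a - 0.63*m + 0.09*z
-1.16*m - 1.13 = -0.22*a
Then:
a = -1.12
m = -1.19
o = 1.53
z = 6.24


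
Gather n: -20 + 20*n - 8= 20*n - 28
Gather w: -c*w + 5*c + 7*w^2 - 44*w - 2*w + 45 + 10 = 5*c + 7*w^2 + w*(-c - 46) + 55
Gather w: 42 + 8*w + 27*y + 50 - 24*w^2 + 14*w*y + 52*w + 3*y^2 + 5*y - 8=-24*w^2 + w*(14*y + 60) + 3*y^2 + 32*y + 84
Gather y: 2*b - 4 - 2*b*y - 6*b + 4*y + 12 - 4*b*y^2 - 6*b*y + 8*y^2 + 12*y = -4*b + y^2*(8 - 4*b) + y*(16 - 8*b) + 8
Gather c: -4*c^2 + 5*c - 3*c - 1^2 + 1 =-4*c^2 + 2*c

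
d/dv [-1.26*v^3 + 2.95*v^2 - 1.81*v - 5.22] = -3.78*v^2 + 5.9*v - 1.81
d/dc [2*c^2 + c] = 4*c + 1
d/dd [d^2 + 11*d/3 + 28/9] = 2*d + 11/3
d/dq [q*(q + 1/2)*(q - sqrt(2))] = 3*q^2 - 2*sqrt(2)*q + q - sqrt(2)/2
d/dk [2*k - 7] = 2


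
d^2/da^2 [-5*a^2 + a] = -10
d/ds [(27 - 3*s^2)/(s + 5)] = 3*(s^2 - 2*s*(s + 5) - 9)/(s + 5)^2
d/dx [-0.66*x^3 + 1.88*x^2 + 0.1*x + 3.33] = -1.98*x^2 + 3.76*x + 0.1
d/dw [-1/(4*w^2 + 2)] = 2*w/(2*w^2 + 1)^2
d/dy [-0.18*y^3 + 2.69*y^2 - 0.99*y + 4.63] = -0.54*y^2 + 5.38*y - 0.99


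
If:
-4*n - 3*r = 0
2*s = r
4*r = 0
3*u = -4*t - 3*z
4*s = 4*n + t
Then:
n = 0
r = 0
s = 0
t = 0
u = -z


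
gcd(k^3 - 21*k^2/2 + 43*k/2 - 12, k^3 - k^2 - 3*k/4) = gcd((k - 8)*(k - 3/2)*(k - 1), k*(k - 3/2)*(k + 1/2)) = k - 3/2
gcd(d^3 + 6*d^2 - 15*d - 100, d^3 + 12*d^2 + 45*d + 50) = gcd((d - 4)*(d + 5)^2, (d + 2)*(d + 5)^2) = d^2 + 10*d + 25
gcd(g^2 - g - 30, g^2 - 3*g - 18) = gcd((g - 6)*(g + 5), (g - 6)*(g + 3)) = g - 6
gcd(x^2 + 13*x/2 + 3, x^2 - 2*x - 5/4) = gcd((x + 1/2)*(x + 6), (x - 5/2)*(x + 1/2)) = x + 1/2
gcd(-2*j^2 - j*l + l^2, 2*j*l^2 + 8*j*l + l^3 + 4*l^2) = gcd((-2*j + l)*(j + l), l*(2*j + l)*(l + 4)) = 1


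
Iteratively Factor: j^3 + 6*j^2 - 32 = (j - 2)*(j^2 + 8*j + 16) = (j - 2)*(j + 4)*(j + 4)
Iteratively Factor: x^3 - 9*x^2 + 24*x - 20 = (x - 2)*(x^2 - 7*x + 10) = (x - 2)^2*(x - 5)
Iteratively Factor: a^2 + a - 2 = (a + 2)*(a - 1)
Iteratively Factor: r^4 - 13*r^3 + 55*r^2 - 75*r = (r - 5)*(r^3 - 8*r^2 + 15*r) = r*(r - 5)*(r^2 - 8*r + 15) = r*(r - 5)*(r - 3)*(r - 5)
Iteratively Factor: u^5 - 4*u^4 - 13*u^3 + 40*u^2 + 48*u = (u + 3)*(u^4 - 7*u^3 + 8*u^2 + 16*u) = (u + 1)*(u + 3)*(u^3 - 8*u^2 + 16*u) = (u - 4)*(u + 1)*(u + 3)*(u^2 - 4*u) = (u - 4)^2*(u + 1)*(u + 3)*(u)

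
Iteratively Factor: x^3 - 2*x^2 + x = (x - 1)*(x^2 - x) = x*(x - 1)*(x - 1)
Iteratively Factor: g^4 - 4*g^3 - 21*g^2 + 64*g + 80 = (g - 4)*(g^3 - 21*g - 20) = (g - 4)*(g + 1)*(g^2 - g - 20) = (g - 5)*(g - 4)*(g + 1)*(g + 4)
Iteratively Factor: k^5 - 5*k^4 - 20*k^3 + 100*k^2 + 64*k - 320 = (k - 5)*(k^4 - 20*k^2 + 64) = (k - 5)*(k - 2)*(k^3 + 2*k^2 - 16*k - 32) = (k - 5)*(k - 2)*(k + 4)*(k^2 - 2*k - 8) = (k - 5)*(k - 4)*(k - 2)*(k + 4)*(k + 2)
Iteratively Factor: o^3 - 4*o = (o)*(o^2 - 4) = o*(o + 2)*(o - 2)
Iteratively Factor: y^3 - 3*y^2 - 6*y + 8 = (y - 1)*(y^2 - 2*y - 8) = (y - 4)*(y - 1)*(y + 2)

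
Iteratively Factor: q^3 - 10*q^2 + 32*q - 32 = (q - 4)*(q^2 - 6*q + 8) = (q - 4)*(q - 2)*(q - 4)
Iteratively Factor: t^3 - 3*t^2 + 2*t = (t - 1)*(t^2 - 2*t) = (t - 2)*(t - 1)*(t)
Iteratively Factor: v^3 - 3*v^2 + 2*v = (v - 2)*(v^2 - v) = (v - 2)*(v - 1)*(v)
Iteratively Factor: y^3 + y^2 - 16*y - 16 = (y + 1)*(y^2 - 16) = (y - 4)*(y + 1)*(y + 4)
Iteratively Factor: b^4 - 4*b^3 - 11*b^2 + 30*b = (b - 2)*(b^3 - 2*b^2 - 15*b) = b*(b - 2)*(b^2 - 2*b - 15) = b*(b - 2)*(b + 3)*(b - 5)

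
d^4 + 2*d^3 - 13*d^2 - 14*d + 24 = (d - 3)*(d - 1)*(d + 2)*(d + 4)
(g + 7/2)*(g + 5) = g^2 + 17*g/2 + 35/2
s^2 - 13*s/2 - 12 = (s - 8)*(s + 3/2)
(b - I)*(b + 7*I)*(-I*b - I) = -I*b^3 + 6*b^2 - I*b^2 + 6*b - 7*I*b - 7*I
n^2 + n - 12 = (n - 3)*(n + 4)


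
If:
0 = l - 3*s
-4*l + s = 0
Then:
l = 0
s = 0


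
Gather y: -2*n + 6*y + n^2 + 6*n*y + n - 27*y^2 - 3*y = n^2 - n - 27*y^2 + y*(6*n + 3)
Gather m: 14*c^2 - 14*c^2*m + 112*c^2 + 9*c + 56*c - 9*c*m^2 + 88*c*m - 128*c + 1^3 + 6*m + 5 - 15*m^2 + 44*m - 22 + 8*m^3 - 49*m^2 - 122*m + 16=126*c^2 - 63*c + 8*m^3 + m^2*(-9*c - 64) + m*(-14*c^2 + 88*c - 72)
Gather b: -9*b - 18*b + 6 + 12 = 18 - 27*b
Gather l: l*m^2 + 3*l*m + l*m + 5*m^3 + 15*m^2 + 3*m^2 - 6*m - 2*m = l*(m^2 + 4*m) + 5*m^3 + 18*m^2 - 8*m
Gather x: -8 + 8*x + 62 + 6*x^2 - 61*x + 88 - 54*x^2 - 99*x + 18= -48*x^2 - 152*x + 160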